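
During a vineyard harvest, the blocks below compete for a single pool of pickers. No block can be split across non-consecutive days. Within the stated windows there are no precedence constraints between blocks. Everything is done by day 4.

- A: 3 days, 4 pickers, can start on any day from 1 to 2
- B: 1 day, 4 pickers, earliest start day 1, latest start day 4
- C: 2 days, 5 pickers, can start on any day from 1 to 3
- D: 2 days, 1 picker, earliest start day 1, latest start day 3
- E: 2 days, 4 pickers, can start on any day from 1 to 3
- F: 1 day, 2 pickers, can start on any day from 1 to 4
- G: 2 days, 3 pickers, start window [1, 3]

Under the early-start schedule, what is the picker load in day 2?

17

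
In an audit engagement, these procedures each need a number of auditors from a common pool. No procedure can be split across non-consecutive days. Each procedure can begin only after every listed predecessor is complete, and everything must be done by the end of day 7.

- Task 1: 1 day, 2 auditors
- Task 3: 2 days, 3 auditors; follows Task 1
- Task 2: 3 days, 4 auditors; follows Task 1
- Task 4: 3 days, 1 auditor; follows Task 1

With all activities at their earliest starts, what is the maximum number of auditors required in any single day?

Early-start schedule: Task 1@1, Task 3@2, Task 2@2, Task 4@2.
Load per day: day 1: 2, day 2: 8, day 3: 8, day 4: 5, day 5: 0, day 6: 0, day 7: 0.
Peak is 8.

8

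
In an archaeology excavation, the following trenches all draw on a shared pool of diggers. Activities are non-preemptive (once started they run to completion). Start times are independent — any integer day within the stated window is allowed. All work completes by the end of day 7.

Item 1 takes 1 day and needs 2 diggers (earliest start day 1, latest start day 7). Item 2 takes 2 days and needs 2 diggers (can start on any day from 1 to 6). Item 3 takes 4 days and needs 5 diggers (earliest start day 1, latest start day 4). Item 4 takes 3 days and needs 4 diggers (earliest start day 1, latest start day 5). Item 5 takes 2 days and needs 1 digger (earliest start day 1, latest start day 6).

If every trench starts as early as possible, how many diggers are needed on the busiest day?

Early-start schedule: Item 1@1, Item 2@1, Item 3@1, Item 4@1, Item 5@1.
Load per day: day 1: 14, day 2: 12, day 3: 9, day 4: 5, day 5: 0, day 6: 0, day 7: 0.
Peak is 14.

14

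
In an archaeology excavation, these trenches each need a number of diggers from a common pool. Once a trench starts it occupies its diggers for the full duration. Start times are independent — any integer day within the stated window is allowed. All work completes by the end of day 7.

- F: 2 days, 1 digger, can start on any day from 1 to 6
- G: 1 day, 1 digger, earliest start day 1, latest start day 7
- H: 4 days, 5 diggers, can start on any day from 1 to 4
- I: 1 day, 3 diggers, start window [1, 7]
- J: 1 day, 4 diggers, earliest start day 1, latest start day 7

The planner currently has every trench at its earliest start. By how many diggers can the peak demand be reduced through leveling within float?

9

Early-start peak: d1:14  d2:6  d3:5  d4:5  d5:0  d6:0  d7:0 ⇒ 14.
Leveled (F@1, G@1, H@3, I@1, J@2): d1:5  d2:5  d3:5  d4:5  d5:5  d6:5  d7:0 ⇒ 5.
Reduction 14 − 5 = 9.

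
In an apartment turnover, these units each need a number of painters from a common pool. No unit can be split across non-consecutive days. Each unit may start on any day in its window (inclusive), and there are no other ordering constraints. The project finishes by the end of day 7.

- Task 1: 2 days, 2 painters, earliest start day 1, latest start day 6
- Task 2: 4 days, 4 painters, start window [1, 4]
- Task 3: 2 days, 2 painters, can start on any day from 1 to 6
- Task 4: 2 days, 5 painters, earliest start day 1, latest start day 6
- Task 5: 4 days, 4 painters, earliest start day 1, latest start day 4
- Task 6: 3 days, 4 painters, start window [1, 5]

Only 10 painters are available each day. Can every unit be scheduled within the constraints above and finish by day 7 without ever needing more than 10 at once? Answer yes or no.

yes

Schedule Task 1@1, Task 2@1, Task 3@3, Task 4@5, Task 5@1, Task 6@5: d1:10  d2:10  d3:10  d4:10  d5:9  d6:9  d7:4 — peak 10 ≤ 10.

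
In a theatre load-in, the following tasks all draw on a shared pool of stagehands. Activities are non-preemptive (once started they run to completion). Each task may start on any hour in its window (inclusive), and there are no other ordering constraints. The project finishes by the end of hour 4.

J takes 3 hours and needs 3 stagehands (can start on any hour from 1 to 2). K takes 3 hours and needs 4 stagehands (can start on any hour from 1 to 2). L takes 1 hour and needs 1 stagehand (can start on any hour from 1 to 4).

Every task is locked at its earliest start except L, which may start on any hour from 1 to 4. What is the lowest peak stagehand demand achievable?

7

L@1: h1:8  h2:7  h3:7  h4:0 → peak 8
L@2: h1:7  h2:8  h3:7  h4:0 → peak 8
L@3: h1:7  h2:7  h3:8  h4:0 → peak 8
L@4: h1:7  h2:7  h3:7  h4:1 → peak 7
Best is L@4, peak 7.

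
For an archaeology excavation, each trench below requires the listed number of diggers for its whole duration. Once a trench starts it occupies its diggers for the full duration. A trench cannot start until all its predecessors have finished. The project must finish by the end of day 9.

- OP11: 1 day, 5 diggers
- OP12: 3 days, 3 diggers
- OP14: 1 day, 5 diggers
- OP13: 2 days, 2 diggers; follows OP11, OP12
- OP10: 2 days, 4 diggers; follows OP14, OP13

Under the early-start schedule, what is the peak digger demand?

Early-start schedule: OP11@1, OP12@1, OP14@1, OP13@4, OP10@6.
Load per day: day 1: 13, day 2: 3, day 3: 3, day 4: 2, day 5: 2, day 6: 4, day 7: 4, day 8: 0, day 9: 0.
Peak is 13.

13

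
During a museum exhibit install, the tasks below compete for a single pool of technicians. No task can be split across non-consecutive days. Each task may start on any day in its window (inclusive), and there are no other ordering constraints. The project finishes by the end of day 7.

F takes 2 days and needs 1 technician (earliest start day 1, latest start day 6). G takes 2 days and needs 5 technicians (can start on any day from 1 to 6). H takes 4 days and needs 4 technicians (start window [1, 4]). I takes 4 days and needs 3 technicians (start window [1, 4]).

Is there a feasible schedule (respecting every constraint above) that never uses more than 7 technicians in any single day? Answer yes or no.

Schedule F@1, G@1, H@3, I@3: d1:6  d2:6  d3:7  d4:7  d5:7  d6:7  d7:0 — peak 7 ≤ 7.

yes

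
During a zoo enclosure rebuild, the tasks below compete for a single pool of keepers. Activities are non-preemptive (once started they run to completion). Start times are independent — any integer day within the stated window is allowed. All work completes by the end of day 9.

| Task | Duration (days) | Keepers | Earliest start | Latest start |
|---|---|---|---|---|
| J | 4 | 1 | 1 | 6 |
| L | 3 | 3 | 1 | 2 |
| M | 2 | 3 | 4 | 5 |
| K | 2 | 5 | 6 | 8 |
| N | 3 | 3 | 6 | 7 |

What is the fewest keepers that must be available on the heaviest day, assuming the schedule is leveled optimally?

Schedule J@1, L@1, M@4, K@6, N@6: d1:4  d2:4  d3:4  d4:4  d5:3  d6:8  d7:8  d8:3  d9:0 — peak 8.

8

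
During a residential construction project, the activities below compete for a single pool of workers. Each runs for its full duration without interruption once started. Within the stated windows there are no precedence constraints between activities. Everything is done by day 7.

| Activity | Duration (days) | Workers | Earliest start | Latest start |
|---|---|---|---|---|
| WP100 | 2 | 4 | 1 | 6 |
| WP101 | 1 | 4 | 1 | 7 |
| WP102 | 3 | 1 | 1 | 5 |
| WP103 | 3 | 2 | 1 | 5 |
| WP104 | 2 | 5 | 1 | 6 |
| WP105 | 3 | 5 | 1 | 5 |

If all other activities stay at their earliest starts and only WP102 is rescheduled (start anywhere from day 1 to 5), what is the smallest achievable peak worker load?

20

WP102@1: d1:21  d2:17  d3:8  d4:0  d5:0  d6:0  d7:0 → peak 21
WP102@2: d1:20  d2:17  d3:8  d4:1  d5:0  d6:0  d7:0 → peak 20
WP102@3: d1:20  d2:16  d3:8  d4:1  d5:1  d6:0  d7:0 → peak 20
WP102@4: d1:20  d2:16  d3:7  d4:1  d5:1  d6:1  d7:0 → peak 20
WP102@5: d1:20  d2:16  d3:7  d4:0  d5:1  d6:1  d7:1 → peak 20
Best is WP102@2, peak 20.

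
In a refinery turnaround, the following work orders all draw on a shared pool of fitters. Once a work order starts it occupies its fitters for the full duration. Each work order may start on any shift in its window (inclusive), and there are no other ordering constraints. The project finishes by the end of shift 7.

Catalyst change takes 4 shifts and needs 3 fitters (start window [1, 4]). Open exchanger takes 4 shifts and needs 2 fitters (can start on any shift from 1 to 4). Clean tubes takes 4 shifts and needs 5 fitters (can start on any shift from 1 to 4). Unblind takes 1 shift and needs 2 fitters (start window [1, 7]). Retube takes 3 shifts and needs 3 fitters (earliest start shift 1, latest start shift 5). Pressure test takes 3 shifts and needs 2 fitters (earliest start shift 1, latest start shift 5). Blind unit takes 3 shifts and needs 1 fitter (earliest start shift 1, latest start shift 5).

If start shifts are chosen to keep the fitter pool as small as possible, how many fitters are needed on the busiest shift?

10

Early-start (Catalyst change@1, Open exchanger@1, Clean tubes@1, Unblind@1, Retube@1, Pressure test@1, Blind unit@1) gives peak 18: s1:18  s2:16  s3:16  s4:10  s5:0  s6:0  s7:0.
Shift Unblind→5, Retube→5, Pressure test→5, Blind unit→5.
Schedule Catalyst change@1, Open exchanger@1, Clean tubes@1, Unblind@5, Retube@5, Pressure test@5, Blind unit@5: s1:10  s2:10  s3:10  s4:10  s5:8  s6:6  s7:6 — peak 10.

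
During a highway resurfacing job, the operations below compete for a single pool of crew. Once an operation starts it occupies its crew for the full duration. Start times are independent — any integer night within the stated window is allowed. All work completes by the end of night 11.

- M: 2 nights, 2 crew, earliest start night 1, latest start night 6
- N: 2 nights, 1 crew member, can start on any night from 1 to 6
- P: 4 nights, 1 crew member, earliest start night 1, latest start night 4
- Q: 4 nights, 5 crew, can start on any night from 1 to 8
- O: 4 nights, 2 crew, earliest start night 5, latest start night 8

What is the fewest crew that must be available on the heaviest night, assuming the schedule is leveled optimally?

6

Early-start (M@1, N@1, P@1, Q@1, O@5) gives peak 9: n1:9  n2:9  n3:6  n4:6  n5:2  n6:2  n7:2  n8:2  n9:0  n10:0  n11:0.
Shift Q→3, O→7.
Schedule M@1, N@1, P@1, Q@3, O@7: n1:4  n2:4  n3:6  n4:6  n5:5  n6:5  n7:2  n8:2  n9:2  n10:2  n11:0 — peak 6.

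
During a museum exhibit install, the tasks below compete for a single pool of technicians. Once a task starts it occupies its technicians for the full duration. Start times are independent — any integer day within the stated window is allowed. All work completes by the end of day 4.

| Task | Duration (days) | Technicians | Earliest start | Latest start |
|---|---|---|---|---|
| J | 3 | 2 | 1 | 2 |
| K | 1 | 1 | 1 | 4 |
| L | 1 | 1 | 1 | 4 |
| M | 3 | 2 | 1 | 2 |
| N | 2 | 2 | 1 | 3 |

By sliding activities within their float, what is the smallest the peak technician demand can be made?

Early-start (J@1, K@1, L@1, M@1, N@1) gives peak 8: d1:8  d2:6  d3:4  d4:0.
Shift N→2.
Schedule J@1, K@1, L@1, M@1, N@2: d1:6  d2:6  d3:6  d4:0 — peak 6.

6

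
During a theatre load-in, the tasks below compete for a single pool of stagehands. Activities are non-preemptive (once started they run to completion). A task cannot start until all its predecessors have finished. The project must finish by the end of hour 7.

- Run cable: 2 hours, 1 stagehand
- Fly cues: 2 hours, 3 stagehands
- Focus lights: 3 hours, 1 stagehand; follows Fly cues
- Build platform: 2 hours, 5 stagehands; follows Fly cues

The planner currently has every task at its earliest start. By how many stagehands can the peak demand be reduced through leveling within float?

1

Early-start peak: h1:4  h2:4  h3:6  h4:6  h5:1  h6:0  h7:0 ⇒ 6.
Leveled (Run cable@1, Fly cues@1, Focus lights@3, Build platform@6): h1:4  h2:4  h3:1  h4:1  h5:1  h6:5  h7:5 ⇒ 5.
Reduction 6 − 5 = 1.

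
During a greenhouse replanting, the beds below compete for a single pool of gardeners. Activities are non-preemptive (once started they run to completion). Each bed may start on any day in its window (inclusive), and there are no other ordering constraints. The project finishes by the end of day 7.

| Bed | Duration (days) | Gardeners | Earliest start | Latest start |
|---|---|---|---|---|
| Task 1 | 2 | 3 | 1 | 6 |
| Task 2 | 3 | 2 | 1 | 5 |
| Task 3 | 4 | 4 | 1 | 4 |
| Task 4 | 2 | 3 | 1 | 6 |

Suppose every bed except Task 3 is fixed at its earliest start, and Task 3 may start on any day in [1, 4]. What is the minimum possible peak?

Task 3@1: d1:12  d2:12  d3:6  d4:4  d5:0  d6:0  d7:0 → peak 12
Task 3@2: d1:8  d2:12  d3:6  d4:4  d5:4  d6:0  d7:0 → peak 12
Task 3@3: d1:8  d2:8  d3:6  d4:4  d5:4  d6:4  d7:0 → peak 8
Task 3@4: d1:8  d2:8  d3:2  d4:4  d5:4  d6:4  d7:4 → peak 8
Best is Task 3@3, peak 8.

8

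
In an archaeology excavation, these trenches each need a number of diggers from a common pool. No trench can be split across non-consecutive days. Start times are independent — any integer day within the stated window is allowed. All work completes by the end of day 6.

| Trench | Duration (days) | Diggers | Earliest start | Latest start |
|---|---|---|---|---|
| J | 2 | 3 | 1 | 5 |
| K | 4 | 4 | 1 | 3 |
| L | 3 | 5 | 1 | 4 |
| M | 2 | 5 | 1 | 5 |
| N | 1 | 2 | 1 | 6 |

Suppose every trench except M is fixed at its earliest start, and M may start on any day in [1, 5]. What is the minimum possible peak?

M@1: d1:19  d2:17  d3:9  d4:4  d5:0  d6:0 → peak 19
M@2: d1:14  d2:17  d3:14  d4:4  d5:0  d6:0 → peak 17
M@3: d1:14  d2:12  d3:14  d4:9  d5:0  d6:0 → peak 14
M@4: d1:14  d2:12  d3:9  d4:9  d5:5  d6:0 → peak 14
M@5: d1:14  d2:12  d3:9  d4:4  d5:5  d6:5 → peak 14
Best is M@3, peak 14.

14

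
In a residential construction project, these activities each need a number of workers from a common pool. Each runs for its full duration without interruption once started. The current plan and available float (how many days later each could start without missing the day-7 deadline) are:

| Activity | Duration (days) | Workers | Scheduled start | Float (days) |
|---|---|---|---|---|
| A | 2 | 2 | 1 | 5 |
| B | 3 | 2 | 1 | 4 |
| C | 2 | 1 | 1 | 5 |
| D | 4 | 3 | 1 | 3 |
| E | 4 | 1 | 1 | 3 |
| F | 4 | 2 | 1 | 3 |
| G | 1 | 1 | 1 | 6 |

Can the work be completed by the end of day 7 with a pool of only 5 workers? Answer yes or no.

no

Total worker-days = 37; over 7 days the average is 37/7 > 5, so some day must exceed 5.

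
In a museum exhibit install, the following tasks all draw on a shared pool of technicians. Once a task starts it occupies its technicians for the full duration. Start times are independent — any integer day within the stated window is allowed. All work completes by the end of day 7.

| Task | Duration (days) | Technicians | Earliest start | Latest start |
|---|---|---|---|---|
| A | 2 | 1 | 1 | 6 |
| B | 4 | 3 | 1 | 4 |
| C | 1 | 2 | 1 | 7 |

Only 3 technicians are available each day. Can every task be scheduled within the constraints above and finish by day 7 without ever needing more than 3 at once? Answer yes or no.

yes

Schedule A@1, B@3, C@1: d1:3  d2:1  d3:3  d4:3  d5:3  d6:3  d7:0 — peak 3 ≤ 3.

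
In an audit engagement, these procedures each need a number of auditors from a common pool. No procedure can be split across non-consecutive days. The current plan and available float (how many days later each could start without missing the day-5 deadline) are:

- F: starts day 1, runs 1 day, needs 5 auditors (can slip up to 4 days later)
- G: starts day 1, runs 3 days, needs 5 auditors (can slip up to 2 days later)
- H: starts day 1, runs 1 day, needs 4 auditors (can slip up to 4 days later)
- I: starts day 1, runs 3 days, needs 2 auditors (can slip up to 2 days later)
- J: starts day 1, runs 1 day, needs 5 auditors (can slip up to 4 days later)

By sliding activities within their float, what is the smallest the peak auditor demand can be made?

9

Early-start (F@1, G@1, H@1, I@1, J@1) gives peak 21: d1:21  d2:7  d3:7  d4:0  d5:0.
Shift G→2, I→2, J→5.
Schedule F@1, G@2, H@1, I@2, J@5: d1:9  d2:7  d3:7  d4:7  d5:5 — peak 9.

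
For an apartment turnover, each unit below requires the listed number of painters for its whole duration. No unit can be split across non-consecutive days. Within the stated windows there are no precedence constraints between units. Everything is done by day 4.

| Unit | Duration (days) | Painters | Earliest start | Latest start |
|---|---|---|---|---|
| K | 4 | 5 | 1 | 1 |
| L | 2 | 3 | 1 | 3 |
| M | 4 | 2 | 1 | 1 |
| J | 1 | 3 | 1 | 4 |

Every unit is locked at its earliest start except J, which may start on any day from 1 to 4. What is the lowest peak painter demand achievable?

10

J@1: d1:13  d2:10  d3:7  d4:7 → peak 13
J@2: d1:10  d2:13  d3:7  d4:7 → peak 13
J@3: d1:10  d2:10  d3:10  d4:7 → peak 10
J@4: d1:10  d2:10  d3:7  d4:10 → peak 10
Best is J@3, peak 10.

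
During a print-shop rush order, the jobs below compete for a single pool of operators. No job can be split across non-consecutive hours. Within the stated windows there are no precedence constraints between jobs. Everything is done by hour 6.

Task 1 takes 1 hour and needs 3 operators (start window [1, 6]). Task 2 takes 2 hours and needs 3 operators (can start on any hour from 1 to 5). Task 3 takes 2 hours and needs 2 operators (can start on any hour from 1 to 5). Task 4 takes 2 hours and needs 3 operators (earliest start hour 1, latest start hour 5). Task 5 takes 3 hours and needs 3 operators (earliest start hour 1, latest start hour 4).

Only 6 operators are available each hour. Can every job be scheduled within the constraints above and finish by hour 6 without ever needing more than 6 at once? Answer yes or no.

yes

Schedule Task 1@1, Task 2@1, Task 3@2, Task 4@3, Task 5@4: h1:6  h2:5  h3:5  h4:6  h5:3  h6:3 — peak 6 ≤ 6.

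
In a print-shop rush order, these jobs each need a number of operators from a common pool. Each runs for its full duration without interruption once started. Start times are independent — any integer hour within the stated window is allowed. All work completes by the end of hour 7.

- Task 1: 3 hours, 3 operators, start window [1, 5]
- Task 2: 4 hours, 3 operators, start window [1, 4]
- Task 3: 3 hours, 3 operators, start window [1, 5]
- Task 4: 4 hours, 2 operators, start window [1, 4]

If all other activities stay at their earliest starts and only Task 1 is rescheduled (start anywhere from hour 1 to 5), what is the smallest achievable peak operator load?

Task 1@1: h1:11  h2:11  h3:11  h4:5  h5:0  h6:0  h7:0 → peak 11
Task 1@2: h1:8  h2:11  h3:11  h4:8  h5:0  h6:0  h7:0 → peak 11
Task 1@3: h1:8  h2:8  h3:11  h4:8  h5:3  h6:0  h7:0 → peak 11
Task 1@4: h1:8  h2:8  h3:8  h4:8  h5:3  h6:3  h7:0 → peak 8
Task 1@5: h1:8  h2:8  h3:8  h4:5  h5:3  h6:3  h7:3 → peak 8
Best is Task 1@4, peak 8.

8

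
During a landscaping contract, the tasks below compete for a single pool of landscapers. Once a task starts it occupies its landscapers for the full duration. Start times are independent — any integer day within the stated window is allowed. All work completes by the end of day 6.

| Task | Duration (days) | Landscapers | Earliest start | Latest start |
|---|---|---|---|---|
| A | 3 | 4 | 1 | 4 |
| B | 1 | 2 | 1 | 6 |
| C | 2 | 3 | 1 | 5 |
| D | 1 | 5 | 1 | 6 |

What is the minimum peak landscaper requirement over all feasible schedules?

5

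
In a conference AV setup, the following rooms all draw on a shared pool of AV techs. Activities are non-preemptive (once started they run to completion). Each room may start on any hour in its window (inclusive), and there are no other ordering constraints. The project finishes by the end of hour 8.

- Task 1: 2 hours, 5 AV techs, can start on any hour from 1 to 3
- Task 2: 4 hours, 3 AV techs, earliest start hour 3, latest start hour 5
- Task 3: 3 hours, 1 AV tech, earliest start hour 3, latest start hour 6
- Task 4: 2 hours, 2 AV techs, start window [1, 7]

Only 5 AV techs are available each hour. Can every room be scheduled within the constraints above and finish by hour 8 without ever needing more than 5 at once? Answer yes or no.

yes

Schedule Task 1@1, Task 2@3, Task 3@3, Task 4@6: h1:5  h2:5  h3:4  h4:4  h5:4  h6:5  h7:2  h8:0 — peak 5 ≤ 5.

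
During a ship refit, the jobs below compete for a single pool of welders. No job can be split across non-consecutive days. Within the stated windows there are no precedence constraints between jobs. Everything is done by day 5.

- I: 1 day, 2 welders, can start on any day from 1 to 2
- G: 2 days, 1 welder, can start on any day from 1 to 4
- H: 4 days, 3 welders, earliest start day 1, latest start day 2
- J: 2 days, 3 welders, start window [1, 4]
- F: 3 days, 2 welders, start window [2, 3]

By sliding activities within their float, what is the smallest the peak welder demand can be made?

6

Early-start (I@1, G@1, H@1, J@1, F@2) gives peak 9: d1:9  d2:9  d3:5  d4:5  d5:0.
Shift G→3, H→2, F→3.
Schedule I@1, G@3, H@2, J@1, F@3: d1:5  d2:6  d3:6  d4:6  d5:5 — peak 6.
Total welder-days = 28 over 5 days ⇒ peak ≥ ⌈28/5⌉ = 6, so 6 is optimal.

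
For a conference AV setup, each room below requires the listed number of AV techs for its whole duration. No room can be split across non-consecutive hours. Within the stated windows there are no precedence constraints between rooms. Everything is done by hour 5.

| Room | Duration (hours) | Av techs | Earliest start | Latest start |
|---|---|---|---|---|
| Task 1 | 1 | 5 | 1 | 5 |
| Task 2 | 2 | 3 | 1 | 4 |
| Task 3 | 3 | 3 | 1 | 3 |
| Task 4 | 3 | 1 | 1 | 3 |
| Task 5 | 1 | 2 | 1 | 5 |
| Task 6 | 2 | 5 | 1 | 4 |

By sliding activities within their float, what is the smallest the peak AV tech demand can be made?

8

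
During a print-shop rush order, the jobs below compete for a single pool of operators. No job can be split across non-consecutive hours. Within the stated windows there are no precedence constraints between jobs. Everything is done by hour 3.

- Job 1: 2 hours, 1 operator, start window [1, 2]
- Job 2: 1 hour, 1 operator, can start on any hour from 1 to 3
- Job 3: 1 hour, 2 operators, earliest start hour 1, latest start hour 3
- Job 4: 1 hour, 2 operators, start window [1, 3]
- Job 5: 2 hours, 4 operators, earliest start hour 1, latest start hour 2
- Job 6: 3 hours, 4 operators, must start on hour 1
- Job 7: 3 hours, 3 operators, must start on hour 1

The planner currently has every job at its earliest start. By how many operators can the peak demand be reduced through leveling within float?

5

Early-start peak: h1:17  h2:12  h3:7 ⇒ 17.
Leveled (Job 1@1, Job 2@3, Job 3@1, Job 4@1, Job 5@2, Job 6@1, Job 7@1): h1:12  h2:12  h3:12 ⇒ 12.
Reduction 17 − 12 = 5.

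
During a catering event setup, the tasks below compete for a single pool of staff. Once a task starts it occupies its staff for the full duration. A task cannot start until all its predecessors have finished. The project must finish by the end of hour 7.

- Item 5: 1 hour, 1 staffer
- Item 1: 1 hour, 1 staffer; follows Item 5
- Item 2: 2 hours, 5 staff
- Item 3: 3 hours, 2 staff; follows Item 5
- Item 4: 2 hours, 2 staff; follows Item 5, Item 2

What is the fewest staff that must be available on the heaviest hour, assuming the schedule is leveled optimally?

5

Early-start (Item 5@1, Item 1@2, Item 2@1, Item 3@2, Item 4@3) gives peak 8: h1:6  h2:8  h3:4  h4:4  h5:0  h6:0  h7:0.
Shift Item 2→3, Item 3→5, Item 4→5.
Schedule Item 5@1, Item 1@2, Item 2@3, Item 3@5, Item 4@5: h1:1  h2:1  h3:5  h4:5  h5:4  h6:4  h7:2 — peak 5.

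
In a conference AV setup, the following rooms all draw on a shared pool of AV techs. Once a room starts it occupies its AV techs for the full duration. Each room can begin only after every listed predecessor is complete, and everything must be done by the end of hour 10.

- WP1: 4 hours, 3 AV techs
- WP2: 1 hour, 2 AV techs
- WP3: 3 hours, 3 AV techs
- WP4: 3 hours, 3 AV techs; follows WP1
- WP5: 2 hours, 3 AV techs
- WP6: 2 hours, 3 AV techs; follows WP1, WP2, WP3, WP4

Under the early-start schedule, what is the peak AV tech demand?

11

Early-start schedule: WP1@1, WP2@1, WP3@1, WP4@5, WP5@1, WP6@8.
Load per hour: hour 1: 11, hour 2: 9, hour 3: 6, hour 4: 3, hour 5: 3, hour 6: 3, hour 7: 3, hour 8: 3, hour 9: 3, hour 10: 0.
Peak is 11.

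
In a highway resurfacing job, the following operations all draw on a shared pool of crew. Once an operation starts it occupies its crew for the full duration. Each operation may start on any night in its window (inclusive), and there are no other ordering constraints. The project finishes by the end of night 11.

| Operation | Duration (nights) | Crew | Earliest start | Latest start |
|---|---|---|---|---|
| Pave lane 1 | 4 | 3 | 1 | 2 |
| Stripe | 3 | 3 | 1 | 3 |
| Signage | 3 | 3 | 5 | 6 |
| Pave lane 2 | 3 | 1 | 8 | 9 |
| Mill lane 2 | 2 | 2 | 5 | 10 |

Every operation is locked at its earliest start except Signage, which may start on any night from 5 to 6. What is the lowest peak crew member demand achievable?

Signage@5: n1:6  n2:6  n3:6  n4:3  n5:5  n6:5  n7:3  n8:1  n9:1  n10:1  n11:0 → peak 6
Signage@6: n1:6  n2:6  n3:6  n4:3  n5:2  n6:5  n7:3  n8:4  n9:1  n10:1  n11:0 → peak 6
Best is Signage@5, peak 6.

6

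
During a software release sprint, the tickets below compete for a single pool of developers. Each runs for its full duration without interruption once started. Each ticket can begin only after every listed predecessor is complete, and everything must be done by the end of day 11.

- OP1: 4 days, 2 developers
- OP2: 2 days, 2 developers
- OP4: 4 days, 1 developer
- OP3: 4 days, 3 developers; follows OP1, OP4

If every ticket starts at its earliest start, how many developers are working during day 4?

At early start, day 4 has: OP1, OP4.
Demand: 2 + 1 = 3.

3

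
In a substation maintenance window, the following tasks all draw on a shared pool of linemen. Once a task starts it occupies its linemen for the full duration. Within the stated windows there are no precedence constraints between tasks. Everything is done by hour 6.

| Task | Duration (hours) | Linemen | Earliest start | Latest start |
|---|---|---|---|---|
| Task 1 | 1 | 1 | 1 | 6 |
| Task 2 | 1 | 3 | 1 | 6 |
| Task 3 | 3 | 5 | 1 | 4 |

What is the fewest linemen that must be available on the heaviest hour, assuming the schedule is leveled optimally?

5

Early-start (Task 1@1, Task 2@1, Task 3@1) gives peak 9: h1:9  h2:5  h3:5  h4:0  h5:0  h6:0.
Shift Task 3→2.
Schedule Task 1@1, Task 2@1, Task 3@2: h1:4  h2:5  h3:5  h4:5  h5:0  h6:0 — peak 5.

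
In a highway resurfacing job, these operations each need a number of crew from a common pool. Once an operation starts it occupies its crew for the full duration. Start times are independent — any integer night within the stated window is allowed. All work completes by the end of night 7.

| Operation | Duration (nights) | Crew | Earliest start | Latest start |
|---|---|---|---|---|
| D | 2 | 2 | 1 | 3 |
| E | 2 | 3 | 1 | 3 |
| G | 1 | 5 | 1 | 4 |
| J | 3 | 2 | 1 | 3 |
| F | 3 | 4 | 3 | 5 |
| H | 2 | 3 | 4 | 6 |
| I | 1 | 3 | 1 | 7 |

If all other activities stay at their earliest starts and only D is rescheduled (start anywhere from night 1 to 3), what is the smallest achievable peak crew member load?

13

D@1: n1:15  n2:7  n3:6  n4:7  n5:7  n6:0  n7:0 → peak 15
D@2: n1:13  n2:7  n3:8  n4:7  n5:7  n6:0  n7:0 → peak 13
D@3: n1:13  n2:5  n3:8  n4:9  n5:7  n6:0  n7:0 → peak 13
Best is D@2, peak 13.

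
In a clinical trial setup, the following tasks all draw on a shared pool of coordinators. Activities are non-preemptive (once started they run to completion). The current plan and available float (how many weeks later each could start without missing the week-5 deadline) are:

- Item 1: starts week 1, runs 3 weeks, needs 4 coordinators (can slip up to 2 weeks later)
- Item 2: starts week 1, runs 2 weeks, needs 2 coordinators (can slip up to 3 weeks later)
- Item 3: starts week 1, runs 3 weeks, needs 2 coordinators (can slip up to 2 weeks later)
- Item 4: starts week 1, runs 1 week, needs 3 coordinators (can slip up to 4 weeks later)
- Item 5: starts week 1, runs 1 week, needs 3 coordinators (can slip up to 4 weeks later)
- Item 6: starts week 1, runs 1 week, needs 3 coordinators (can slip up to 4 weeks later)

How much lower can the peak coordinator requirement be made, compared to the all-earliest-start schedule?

10

Early-start peak: w1:17  w2:8  w3:6  w4:0  w5:0 ⇒ 17.
Leveled (Item 1@1, Item 2@4, Item 3@2, Item 4@1, Item 5@4, Item 6@5): w1:7  w2:6  w3:6  w4:7  w5:5 ⇒ 7.
Reduction 17 − 7 = 10.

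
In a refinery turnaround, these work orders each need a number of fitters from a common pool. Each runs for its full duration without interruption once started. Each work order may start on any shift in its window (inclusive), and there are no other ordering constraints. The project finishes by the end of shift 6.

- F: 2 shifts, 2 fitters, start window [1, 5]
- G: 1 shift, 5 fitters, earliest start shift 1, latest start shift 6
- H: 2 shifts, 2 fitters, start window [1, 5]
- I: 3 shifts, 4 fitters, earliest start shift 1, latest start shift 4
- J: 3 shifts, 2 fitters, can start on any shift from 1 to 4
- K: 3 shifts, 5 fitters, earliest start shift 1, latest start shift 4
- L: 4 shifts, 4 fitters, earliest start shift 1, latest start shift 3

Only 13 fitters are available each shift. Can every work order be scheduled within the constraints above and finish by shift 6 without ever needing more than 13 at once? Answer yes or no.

yes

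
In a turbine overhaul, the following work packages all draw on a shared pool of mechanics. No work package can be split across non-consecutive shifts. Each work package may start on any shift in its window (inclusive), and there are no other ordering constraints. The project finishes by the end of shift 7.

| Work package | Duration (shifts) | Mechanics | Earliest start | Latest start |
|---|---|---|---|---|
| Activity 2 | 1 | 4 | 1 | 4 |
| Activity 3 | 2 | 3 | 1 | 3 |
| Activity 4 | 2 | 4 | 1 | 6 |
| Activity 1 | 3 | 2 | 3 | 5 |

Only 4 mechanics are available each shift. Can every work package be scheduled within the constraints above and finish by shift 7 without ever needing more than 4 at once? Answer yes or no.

The minimum achievable peak is 5; 4 < 5, so no feasible schedule stays within the cap.

no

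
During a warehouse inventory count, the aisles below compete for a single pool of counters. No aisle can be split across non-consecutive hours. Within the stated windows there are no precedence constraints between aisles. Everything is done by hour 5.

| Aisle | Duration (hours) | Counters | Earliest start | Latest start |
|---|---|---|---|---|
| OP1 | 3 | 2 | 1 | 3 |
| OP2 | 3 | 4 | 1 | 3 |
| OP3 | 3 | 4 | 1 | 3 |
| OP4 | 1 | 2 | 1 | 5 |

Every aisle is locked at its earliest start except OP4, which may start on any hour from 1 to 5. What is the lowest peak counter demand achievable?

OP4@1: h1:12  h2:10  h3:10  h4:0  h5:0 → peak 12
OP4@2: h1:10  h2:12  h3:10  h4:0  h5:0 → peak 12
OP4@3: h1:10  h2:10  h3:12  h4:0  h5:0 → peak 12
OP4@4: h1:10  h2:10  h3:10  h4:2  h5:0 → peak 10
OP4@5: h1:10  h2:10  h3:10  h4:0  h5:2 → peak 10
Best is OP4@4, peak 10.

10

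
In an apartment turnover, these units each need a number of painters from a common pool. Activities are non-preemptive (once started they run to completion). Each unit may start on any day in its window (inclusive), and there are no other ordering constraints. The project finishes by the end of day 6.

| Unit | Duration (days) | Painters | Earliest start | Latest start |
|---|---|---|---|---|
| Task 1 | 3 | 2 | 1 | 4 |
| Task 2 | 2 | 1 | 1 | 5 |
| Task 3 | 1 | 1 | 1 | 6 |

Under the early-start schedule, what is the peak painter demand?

4

Early-start schedule: Task 1@1, Task 2@1, Task 3@1.
Load per day: day 1: 4, day 2: 3, day 3: 2, day 4: 0, day 5: 0, day 6: 0.
Peak is 4.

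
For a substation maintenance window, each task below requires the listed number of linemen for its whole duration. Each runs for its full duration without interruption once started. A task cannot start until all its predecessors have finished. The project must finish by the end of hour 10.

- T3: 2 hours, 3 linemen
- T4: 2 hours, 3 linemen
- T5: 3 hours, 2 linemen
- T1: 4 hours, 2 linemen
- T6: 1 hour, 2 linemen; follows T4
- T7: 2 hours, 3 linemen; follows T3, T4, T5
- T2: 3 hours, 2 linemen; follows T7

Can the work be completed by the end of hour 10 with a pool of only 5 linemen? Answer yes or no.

yes

Schedule T3@1, T4@3, T5@1, T1@4, T6@5, T7@6, T2@8: h1:5  h2:5  h3:5  h4:5  h5:4  h6:5  h7:5  h8:2  h9:2  h10:2 — peak 5 ≤ 5.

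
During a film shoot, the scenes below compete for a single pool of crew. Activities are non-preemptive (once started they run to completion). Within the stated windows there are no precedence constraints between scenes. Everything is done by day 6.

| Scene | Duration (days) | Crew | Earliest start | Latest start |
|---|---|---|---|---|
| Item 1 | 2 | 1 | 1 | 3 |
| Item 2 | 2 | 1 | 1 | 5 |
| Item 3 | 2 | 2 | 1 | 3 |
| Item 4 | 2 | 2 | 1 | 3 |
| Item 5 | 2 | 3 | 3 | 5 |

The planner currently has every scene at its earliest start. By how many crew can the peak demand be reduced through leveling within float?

3

Early-start peak: d1:6  d2:6  d3:3  d4:3  d5:0  d6:0 ⇒ 6.
Leveled (Item 1@1, Item 2@3, Item 3@1, Item 4@3, Item 5@5): d1:3  d2:3  d3:3  d4:3  d5:3  d6:3 ⇒ 3.
Reduction 6 − 3 = 3.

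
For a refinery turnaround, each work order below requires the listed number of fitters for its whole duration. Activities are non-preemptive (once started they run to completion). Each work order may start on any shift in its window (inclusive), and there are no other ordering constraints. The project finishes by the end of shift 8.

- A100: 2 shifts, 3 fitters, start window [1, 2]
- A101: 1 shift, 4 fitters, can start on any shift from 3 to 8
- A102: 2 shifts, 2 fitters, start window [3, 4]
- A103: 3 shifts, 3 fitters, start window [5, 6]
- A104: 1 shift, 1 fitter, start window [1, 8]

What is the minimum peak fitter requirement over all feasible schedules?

Early-start (A100@1, A101@3, A102@3, A103@5, A104@1) gives peak 6: s1:4  s2:3  s3:6  s4:2  s5:3  s6:3  s7:3  s8:0.
Shift A102→4, A103→6.
Schedule A100@1, A101@3, A102@4, A103@6, A104@1: s1:4  s2:3  s3:4  s4:2  s5:2  s6:3  s7:3  s8:3 — peak 4.

4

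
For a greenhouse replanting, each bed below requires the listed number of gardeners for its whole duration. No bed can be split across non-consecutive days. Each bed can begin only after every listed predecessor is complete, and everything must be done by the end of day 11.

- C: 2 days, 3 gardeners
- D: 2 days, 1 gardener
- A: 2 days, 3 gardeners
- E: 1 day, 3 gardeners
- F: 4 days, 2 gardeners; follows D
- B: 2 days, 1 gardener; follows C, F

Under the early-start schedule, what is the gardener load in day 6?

At early start, day 6 has: F.
Demand: 2 = 2.

2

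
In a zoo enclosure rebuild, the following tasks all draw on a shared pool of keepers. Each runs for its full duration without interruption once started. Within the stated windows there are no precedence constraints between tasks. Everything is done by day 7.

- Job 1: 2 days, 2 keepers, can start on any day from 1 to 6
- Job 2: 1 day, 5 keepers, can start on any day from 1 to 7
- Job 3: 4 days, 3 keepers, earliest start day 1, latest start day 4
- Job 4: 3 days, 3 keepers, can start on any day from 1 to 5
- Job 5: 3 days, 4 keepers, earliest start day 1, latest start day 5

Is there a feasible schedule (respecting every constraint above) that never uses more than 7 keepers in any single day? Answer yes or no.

Schedule Job 1@1, Job 2@1, Job 3@3, Job 4@2, Job 5@5: d1:7  d2:5  d3:6  d4:6  d5:7  d6:7  d7:4 — peak 7 ≤ 7.

yes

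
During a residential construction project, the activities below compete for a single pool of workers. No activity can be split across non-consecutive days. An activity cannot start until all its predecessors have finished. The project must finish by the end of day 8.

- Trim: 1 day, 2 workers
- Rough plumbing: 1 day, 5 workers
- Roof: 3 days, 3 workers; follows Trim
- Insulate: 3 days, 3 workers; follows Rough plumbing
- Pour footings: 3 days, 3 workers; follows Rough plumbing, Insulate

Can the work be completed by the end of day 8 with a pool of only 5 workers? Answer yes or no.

no

The minimum achievable peak is 6; 5 < 6, so no feasible schedule stays within the cap.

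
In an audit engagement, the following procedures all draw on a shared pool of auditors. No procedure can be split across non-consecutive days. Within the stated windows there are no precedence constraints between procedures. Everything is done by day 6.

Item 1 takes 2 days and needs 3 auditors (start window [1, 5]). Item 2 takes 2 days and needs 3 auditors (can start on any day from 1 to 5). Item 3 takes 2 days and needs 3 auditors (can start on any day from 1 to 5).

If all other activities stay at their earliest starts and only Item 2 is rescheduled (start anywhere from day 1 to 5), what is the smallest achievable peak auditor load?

Item 2@1: d1:9  d2:9  d3:0  d4:0  d5:0  d6:0 → peak 9
Item 2@2: d1:6  d2:9  d3:3  d4:0  d5:0  d6:0 → peak 9
Item 2@3: d1:6  d2:6  d3:3  d4:3  d5:0  d6:0 → peak 6
Item 2@4: d1:6  d2:6  d3:0  d4:3  d5:3  d6:0 → peak 6
Item 2@5: d1:6  d2:6  d3:0  d4:0  d5:3  d6:3 → peak 6
Best is Item 2@3, peak 6.

6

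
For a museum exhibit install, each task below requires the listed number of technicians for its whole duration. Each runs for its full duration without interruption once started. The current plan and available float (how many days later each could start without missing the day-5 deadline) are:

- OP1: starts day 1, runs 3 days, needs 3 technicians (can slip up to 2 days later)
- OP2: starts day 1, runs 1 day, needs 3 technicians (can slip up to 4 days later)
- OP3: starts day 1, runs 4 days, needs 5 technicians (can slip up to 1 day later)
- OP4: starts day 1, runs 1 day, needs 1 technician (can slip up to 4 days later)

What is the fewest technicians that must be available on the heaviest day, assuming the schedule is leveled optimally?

8

Early-start (OP1@1, OP2@1, OP3@1, OP4@1) gives peak 12: d1:12  d2:8  d3:8  d4:5  d5:0.
Shift OP3→2.
Schedule OP1@1, OP2@1, OP3@2, OP4@1: d1:7  d2:8  d3:8  d4:5  d5:5 — peak 8.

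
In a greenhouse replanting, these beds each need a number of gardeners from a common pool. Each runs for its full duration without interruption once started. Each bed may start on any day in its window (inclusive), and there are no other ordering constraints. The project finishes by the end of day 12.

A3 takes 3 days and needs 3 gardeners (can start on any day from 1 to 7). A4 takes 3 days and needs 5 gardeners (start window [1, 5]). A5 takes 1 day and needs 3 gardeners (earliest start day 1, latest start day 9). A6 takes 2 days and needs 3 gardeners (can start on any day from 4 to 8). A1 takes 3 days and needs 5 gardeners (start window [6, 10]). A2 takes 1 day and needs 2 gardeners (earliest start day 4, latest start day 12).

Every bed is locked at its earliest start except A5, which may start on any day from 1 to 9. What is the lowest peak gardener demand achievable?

8

A5@1: d1:11  d2:8  d3:8  d4:5  d5:3  d6:5  d7:5  d8:5  d9:0  d10:0  d11:0  d12:0 → peak 11
A5@2: d1:8  d2:11  d3:8  d4:5  d5:3  d6:5  d7:5  d8:5  d9:0  d10:0  d11:0  d12:0 → peak 11
A5@3: d1:8  d2:8  d3:11  d4:5  d5:3  d6:5  d7:5  d8:5  d9:0  d10:0  d11:0  d12:0 → peak 11
A5@4: d1:8  d2:8  d3:8  d4:8  d5:3  d6:5  d7:5  d8:5  d9:0  d10:0  d11:0  d12:0 → peak 8
A5@5: d1:8  d2:8  d3:8  d4:5  d5:6  d6:5  d7:5  d8:5  d9:0  d10:0  d11:0  d12:0 → peak 8
A5@6: d1:8  d2:8  d3:8  d4:5  d5:3  d6:8  d7:5  d8:5  d9:0  d10:0  d11:0  d12:0 → peak 8
A5@7: d1:8  d2:8  d3:8  d4:5  d5:3  d6:5  d7:8  d8:5  d9:0  d10:0  d11:0  d12:0 → peak 8
A5@8: d1:8  d2:8  d3:8  d4:5  d5:3  d6:5  d7:5  d8:8  d9:0  d10:0  d11:0  d12:0 → peak 8
A5@9: d1:8  d2:8  d3:8  d4:5  d5:3  d6:5  d7:5  d8:5  d9:3  d10:0  d11:0  d12:0 → peak 8
Best is A5@4, peak 8.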